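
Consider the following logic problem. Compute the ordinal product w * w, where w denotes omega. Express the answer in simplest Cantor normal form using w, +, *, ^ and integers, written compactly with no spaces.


Compute w * w.
Ordinal * is associative and left-distributive over +, but NOT commutative; for finite n>1, n*w = w but w*n stays w*n.
w * w = w^2 by definition.
Result = w^2

w^2


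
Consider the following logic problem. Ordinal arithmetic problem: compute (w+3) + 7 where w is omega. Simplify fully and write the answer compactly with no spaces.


Compute (w+3) + 7.
Ordinal + is associative but NOT commutative; for finite n>0, n + w = w but w + n stays w+n.
By associativity: (w+3) + 7 = w + (3+7) = w+10.
Result = w+10

w+10


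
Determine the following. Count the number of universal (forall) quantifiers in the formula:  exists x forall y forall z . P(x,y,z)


Quantifier prefix: exists x forall y forall z
Mark each quantifier type:
  E U U
Universal count = 2, Existential count = 1
Asked for universal (forall) quantifiers: 2

2


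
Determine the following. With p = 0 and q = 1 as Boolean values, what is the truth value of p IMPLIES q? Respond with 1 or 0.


p = 0, q = 1
Operation: p IMPLIES q
Evaluate: 0 IMPLIES 1 = 1

1


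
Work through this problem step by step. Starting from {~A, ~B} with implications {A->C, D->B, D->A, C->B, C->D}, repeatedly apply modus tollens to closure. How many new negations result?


Initial negated facts: {~A, ~B}
Apply modus tollens to closure:
  ~B and D->B  =>  ~D
  ~B and C->B  =>  ~C
Final negated: {~A, ~B, ~C, ~D}
New negations: {~C, ~D}
Count = 2

2


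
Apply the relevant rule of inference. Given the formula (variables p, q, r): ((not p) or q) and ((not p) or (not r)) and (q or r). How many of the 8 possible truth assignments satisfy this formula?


Evaluate all 8 assignments for p, q, r:
p=0, q=0, r=0: 0
p=0, q=0, r=1: 1
p=0, q=1, r=0: 1
p=0, q=1, r=1: 1
p=1, q=0, r=0: 0
p=1, q=0, r=1: 0
p=1, q=1, r=0: 1
p=1, q=1, r=1: 0
Satisfying count = 4

4


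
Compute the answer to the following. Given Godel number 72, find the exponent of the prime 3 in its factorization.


Factorize 72 by dividing by 3 repeatedly.
Division steps: 3 divides 72 exactly 2 time(s).
Exponent of 3 = 2

2


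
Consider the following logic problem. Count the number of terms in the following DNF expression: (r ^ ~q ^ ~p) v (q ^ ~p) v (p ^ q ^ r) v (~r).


A DNF formula is a disjunction of terms (conjunctions).
Terms are separated by v.
Counting the disjuncts: 4 terms.

4


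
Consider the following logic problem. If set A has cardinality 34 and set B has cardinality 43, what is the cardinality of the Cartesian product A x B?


The Cartesian product A x B contains all ordered pairs (a, b).
|A x B| = |A| * |B| = 34 * 43 = 1462

1462


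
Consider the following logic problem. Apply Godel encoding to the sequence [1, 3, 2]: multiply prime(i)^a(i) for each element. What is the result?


Encode each element as an exponent of the corresponding prime:
  2^1 = 2
  3^3 = 27
  5^2 = 25
Product = 2 * 27 * 25 = 1350

1350


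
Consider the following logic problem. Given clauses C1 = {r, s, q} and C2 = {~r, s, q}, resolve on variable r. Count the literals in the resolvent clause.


Remove r from C1 and ~r from C2.
C1 remainder: {s, q}
C2 remainder: {s, q}
Union (resolvent): {q, s}
Resolvent has 2 literal(s).

2


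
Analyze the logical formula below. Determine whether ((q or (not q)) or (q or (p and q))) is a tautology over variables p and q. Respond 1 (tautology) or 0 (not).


Check all 4 assignments:
p=0, q=0: 1
p=0, q=1: 1
p=1, q=0: 1
p=1, q=1: 1
Satisfying count = 4/4.
Tautology iff count = 4: yes.

1


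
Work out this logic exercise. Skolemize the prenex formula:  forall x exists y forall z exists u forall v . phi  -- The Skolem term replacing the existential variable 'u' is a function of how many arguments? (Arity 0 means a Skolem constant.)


Quantifier prefix: forall x exists y forall z exists u forall v
'u' is existentially quantified at position 4.
Universal variables preceding it: x, z
Skolem function arity = 2

2


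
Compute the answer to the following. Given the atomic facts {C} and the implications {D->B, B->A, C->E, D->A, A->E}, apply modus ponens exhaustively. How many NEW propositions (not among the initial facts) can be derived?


Initial facts: {C}
Apply modus ponens to closure:
  C and C->E  =>  E
Final known: {C, E}
New propositions: {E}
Count = 1

1


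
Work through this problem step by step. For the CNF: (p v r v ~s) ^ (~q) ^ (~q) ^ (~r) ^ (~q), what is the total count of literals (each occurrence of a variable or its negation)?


Counting literals in each clause:
Clause 1: 3 literal(s)
Clause 2: 1 literal(s)
Clause 3: 1 literal(s)
Clause 4: 1 literal(s)
Clause 5: 1 literal(s)
Total = 7

7


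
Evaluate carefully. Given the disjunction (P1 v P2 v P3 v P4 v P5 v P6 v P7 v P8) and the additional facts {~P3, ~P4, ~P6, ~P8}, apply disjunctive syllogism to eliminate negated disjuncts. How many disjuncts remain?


Original disjuncts (8): P1, P2, P3, P4, P5, P6, P7, P8
Negated (eliminate): ~P3, ~P4, ~P6, ~P8
Remaining disjuncts: P1, P2, P5, P7
Count = 8 - 4 = 4

4


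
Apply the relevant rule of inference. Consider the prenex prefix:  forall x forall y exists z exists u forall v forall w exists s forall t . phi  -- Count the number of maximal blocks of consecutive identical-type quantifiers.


Quantifier-type sequence: A A E E A A E A  (A=forall, E=exists)
Group into maximal same-type runs:
  Ax2 | Ex2 | Ax2 | Ex1 | Ax1
Number of blocks = 5

5


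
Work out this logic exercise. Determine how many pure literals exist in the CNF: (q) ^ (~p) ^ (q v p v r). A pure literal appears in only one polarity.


Check each variable for pure literal status:
p: mixed (not pure)
q: pure positive
r: pure positive
Pure literal count = 2

2


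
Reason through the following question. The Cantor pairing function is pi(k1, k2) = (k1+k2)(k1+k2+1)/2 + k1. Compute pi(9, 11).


k1 + k2 = 20
(k1+k2)(k1+k2+1)/2 = 20 * 21 / 2 = 210
pi = 210 + 9 = 219

219


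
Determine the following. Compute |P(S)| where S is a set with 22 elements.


The power set of a set with n elements has 2^n elements.
|P(S)| = 2^22 = 4194304

4194304


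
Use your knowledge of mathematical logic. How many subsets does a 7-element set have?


The power set of a set with n elements has 2^n elements.
|P(S)| = 2^7 = 128

128


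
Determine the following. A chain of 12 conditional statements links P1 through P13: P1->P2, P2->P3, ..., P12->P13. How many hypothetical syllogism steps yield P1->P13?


With 12 implications in a chain connecting 13 propositions:
P1->P2, P2->P3, ..., P12->P13
Steps needed = (number of implications) - 1 = 12 - 1 = 11

11


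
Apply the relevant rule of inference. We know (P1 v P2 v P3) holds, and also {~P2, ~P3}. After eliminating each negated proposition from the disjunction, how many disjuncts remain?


Original disjuncts (3): P1, P2, P3
Negated (eliminate): ~P2, ~P3
Remaining disjuncts: P1
Count = 3 - 2 = 1

1


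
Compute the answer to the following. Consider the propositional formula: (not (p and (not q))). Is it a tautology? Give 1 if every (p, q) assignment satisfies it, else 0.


Check all 4 assignments:
p=0, q=0: 1
p=0, q=1: 1
p=1, q=0: 0
p=1, q=1: 1
Satisfying count = 3/4.
Tautology iff count = 4: no.

0


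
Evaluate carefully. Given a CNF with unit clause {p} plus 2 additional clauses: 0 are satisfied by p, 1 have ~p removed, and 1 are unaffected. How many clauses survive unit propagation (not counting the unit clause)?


Satisfied (removed): 0
Shortened (remain): 1
Unchanged (remain): 1
Remaining = 1 + 1 = 2

2


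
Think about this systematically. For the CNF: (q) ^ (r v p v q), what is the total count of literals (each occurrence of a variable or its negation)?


Counting literals in each clause:
Clause 1: 1 literal(s)
Clause 2: 3 literal(s)
Total = 4

4


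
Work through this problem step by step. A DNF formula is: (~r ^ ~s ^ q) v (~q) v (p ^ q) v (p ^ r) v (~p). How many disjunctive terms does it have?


A DNF formula is a disjunction of terms (conjunctions).
Terms are separated by v.
Counting the disjuncts: 5 terms.

5


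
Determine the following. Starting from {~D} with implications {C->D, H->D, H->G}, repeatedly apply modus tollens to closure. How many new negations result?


Initial negated facts: {~D}
Apply modus tollens to closure:
  ~D and C->D  =>  ~C
  ~D and H->D  =>  ~H
Final negated: {~C, ~D, ~H}
New negations: {~C, ~H}
Count = 2

2


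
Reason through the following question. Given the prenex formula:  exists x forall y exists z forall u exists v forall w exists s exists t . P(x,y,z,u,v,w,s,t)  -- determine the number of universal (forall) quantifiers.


Quantifier prefix: exists x forall y exists z forall u exists v forall w exists s exists t
Mark each quantifier type:
  E U E U E U E E
Universal count = 3, Existential count = 5
Asked for universal (forall) quantifiers: 3

3


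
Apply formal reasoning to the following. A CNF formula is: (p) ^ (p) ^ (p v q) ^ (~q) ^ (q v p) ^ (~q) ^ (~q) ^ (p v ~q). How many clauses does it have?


A CNF formula is a conjunction of clauses.
Clauses are separated by ^.
Counting the conjuncts: 8 clauses.

8


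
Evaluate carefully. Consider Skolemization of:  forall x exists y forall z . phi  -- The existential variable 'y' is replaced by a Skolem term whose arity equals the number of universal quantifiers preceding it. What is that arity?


Quantifier prefix: forall x exists y forall z
'y' is existentially quantified at position 2.
Universal variables preceding it: x
Skolem function arity = 1

1


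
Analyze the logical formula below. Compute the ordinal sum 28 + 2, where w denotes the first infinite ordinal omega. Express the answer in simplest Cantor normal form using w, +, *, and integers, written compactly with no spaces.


Compute 28 + 2.
Ordinal + is associative but NOT commutative; for finite n>0, n + w = w but w + n stays w+n.
Both operands finite; ordinal + agrees with natural +: 28 + 2 = 30.
Result = 30

30


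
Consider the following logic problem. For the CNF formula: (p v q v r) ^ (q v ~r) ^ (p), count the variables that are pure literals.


Check each variable for pure literal status:
p: pure positive
q: pure positive
r: mixed (not pure)
Pure literal count = 2

2


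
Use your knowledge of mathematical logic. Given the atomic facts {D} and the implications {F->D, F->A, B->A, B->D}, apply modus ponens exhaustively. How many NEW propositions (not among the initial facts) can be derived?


Initial facts: {D}
Apply modus ponens to closure:
  (no implication fires)
Final known: {D}
New propositions: {(none)}
Count = 0

0


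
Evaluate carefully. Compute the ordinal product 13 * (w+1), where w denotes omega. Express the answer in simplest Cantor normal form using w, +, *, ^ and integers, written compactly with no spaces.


Compute 13 * (w+1).
Ordinal * is associative and left-distributive over +, but NOT commutative; for finite n>1, n*w = w but w*n stays w*n.
By left-distributivity: 13 * (w+1) = 13*w + 13*1 = w + 13 = w+13.
Result = w+13

w+13


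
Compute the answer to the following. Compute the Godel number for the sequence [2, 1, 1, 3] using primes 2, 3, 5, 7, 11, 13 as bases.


Encode each element as an exponent of the corresponding prime:
  2^2 = 4
  3^1 = 3
  5^1 = 5
  7^3 = 343
Product = 4 * 3 * 5 * 343 = 20580

20580


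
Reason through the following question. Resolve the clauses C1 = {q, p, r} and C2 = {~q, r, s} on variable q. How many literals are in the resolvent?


Remove q from C1 and ~q from C2.
C1 remainder: {p, r}
C2 remainder: {r, s}
Union (resolvent): {p, r, s}
Resolvent has 3 literal(s).

3


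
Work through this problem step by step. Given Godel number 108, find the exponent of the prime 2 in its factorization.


Factorize 108 by dividing by 2 repeatedly.
Division steps: 2 divides 108 exactly 2 time(s).
Exponent of 2 = 2

2


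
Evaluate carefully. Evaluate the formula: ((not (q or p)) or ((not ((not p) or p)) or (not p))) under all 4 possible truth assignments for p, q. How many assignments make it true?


Check all 4 assignments:
p=0, q=0: 1
p=0, q=1: 1
p=1, q=0: 0
p=1, q=1: 0
Count of True = 2

2


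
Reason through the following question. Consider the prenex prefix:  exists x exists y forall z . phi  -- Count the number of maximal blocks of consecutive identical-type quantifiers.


Quantifier-type sequence: E E A  (A=forall, E=exists)
Group into maximal same-type runs:
  Ex2 | Ax1
Number of blocks = 2

2


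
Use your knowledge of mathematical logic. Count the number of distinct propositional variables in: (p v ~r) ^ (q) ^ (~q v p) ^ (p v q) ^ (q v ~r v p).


Identify each variable that appears in the formula.
Variables found: p, q, r
Count = 3

3


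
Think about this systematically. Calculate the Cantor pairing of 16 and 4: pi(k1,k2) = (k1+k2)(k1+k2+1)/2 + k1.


k1 + k2 = 20
(k1+k2)(k1+k2+1)/2 = 20 * 21 / 2 = 210
pi = 210 + 16 = 226

226


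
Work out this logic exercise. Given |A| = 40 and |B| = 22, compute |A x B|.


The Cartesian product A x B contains all ordered pairs (a, b).
|A x B| = |A| * |B| = 40 * 22 = 880

880


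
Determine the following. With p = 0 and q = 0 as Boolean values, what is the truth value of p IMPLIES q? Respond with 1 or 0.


p = 0, q = 0
Operation: p IMPLIES q
Evaluate: 0 IMPLIES 0 = 1

1


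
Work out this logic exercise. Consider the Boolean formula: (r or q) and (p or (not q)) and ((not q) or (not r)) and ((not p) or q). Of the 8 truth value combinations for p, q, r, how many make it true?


Evaluate all 8 assignments for p, q, r:
p=0, q=0, r=0: 0
p=0, q=0, r=1: 1
p=0, q=1, r=0: 0
p=0, q=1, r=1: 0
p=1, q=0, r=0: 0
p=1, q=0, r=1: 0
p=1, q=1, r=0: 1
p=1, q=1, r=1: 0
Satisfying count = 2

2


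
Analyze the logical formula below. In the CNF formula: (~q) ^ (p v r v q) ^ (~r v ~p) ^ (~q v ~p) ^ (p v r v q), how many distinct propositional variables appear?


Identify each variable that appears in the formula.
Variables found: p, q, r
Count = 3

3


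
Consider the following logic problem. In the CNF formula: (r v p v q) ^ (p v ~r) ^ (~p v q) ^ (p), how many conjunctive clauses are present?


A CNF formula is a conjunction of clauses.
Clauses are separated by ^.
Counting the conjuncts: 4 clauses.

4


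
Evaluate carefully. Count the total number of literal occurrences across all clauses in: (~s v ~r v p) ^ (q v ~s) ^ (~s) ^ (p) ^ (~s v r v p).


Counting literals in each clause:
Clause 1: 3 literal(s)
Clause 2: 2 literal(s)
Clause 3: 1 literal(s)
Clause 4: 1 literal(s)
Clause 5: 3 literal(s)
Total = 10

10


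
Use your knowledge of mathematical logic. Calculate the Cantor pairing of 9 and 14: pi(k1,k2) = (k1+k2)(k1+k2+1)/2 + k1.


k1 + k2 = 23
(k1+k2)(k1+k2+1)/2 = 23 * 24 / 2 = 276
pi = 276 + 9 = 285

285


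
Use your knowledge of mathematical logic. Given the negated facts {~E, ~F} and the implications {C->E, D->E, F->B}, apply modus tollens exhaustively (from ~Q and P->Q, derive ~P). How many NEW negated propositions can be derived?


Initial negated facts: {~E, ~F}
Apply modus tollens to closure:
  ~E and C->E  =>  ~C
  ~E and D->E  =>  ~D
Final negated: {~C, ~D, ~E, ~F}
New negations: {~C, ~D}
Count = 2

2


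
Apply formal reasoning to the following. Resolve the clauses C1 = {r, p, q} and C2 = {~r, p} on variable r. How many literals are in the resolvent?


Remove r from C1 and ~r from C2.
C1 remainder: {p, q}
C2 remainder: {p}
Union (resolvent): {p, q}
Resolvent has 2 literal(s).

2


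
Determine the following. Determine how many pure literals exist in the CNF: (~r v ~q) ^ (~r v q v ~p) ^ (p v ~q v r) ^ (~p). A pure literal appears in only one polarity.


Check each variable for pure literal status:
p: mixed (not pure)
q: mixed (not pure)
r: mixed (not pure)
Pure literal count = 0

0


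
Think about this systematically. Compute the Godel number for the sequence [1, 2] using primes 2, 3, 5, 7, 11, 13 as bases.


Encode each element as an exponent of the corresponding prime:
  2^1 = 2
  3^2 = 9
Product = 2 * 9 = 18

18


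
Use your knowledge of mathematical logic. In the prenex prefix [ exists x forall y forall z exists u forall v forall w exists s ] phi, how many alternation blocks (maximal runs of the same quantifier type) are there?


Quantifier-type sequence: E A A E A A E  (A=forall, E=exists)
Group into maximal same-type runs:
  Ex1 | Ax2 | Ex1 | Ax2 | Ex1
Number of blocks = 5

5


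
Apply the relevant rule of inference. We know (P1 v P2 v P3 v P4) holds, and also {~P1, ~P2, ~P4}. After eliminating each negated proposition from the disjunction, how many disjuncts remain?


Original disjuncts (4): P1, P2, P3, P4
Negated (eliminate): ~P1, ~P2, ~P4
Remaining disjuncts: P3
Count = 4 - 3 = 1

1


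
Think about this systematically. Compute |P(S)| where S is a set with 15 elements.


The power set of a set with n elements has 2^n elements.
|P(S)| = 2^15 = 32768

32768


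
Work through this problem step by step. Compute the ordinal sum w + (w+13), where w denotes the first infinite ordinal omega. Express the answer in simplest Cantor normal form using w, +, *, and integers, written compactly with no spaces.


Compute w + (w+13).
Ordinal + is associative but NOT commutative; for finite n>0, n + w = w but w + n stays w+n.
w + (w+13) = (w+w) + 13 = w*2+13.
Result = w*2+13

w*2+13


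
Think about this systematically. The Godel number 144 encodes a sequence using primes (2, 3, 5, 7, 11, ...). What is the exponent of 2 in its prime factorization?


Factorize 144 by dividing by 2 repeatedly.
Division steps: 2 divides 144 exactly 4 time(s).
Exponent of 2 = 4

4


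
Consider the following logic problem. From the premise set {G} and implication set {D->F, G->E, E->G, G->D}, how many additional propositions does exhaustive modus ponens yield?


Initial facts: {G}
Apply modus ponens to closure:
  G and G->E  =>  E
  G and G->D  =>  D
  D and D->F  =>  F
Final known: {D, E, F, G}
New propositions: {D, E, F}
Count = 3

3


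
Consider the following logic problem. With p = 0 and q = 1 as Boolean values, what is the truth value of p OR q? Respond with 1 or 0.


p = 0, q = 1
Operation: p OR q
Evaluate: 0 OR 1 = 1

1


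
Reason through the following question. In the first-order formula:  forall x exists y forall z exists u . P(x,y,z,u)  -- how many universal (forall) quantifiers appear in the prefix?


Quantifier prefix: forall x exists y forall z exists u
Mark each quantifier type:
  U E U E
Universal count = 2, Existential count = 2
Asked for universal (forall) quantifiers: 2

2


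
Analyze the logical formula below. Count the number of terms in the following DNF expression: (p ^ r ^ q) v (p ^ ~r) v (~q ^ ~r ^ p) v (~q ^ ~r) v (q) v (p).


A DNF formula is a disjunction of terms (conjunctions).
Terms are separated by v.
Counting the disjuncts: 6 terms.

6


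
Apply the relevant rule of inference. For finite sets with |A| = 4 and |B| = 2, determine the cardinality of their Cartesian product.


The Cartesian product A x B contains all ordered pairs (a, b).
|A x B| = |A| * |B| = 4 * 2 = 8

8


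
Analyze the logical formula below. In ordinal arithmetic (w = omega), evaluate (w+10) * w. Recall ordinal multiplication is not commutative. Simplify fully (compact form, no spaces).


Compute (w+10) * w.
Ordinal * is associative and left-distributive over +, but NOT commutative; for finite n>1, n*w = w but w*n stays w*n.
(w+10) * w = sup{(w+10)*k : k<w} = sup{w*k+10} = w^2 (the +10 tail is absorbed in the limit).
Result = w^2

w^2


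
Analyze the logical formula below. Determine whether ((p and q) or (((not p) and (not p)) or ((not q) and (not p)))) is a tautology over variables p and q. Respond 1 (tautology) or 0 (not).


Check all 4 assignments:
p=0, q=0: 1
p=0, q=1: 1
p=1, q=0: 0
p=1, q=1: 1
Satisfying count = 3/4.
Tautology iff count = 4: no.

0


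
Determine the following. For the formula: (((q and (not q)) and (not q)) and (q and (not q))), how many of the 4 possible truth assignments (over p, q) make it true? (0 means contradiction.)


Check all 4 assignments:
p=0, q=0: 0
p=0, q=1: 0
p=1, q=0: 0
p=1, q=1: 0
Count of True = 0

0


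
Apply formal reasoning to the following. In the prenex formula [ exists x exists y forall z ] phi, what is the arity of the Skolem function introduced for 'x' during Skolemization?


Quantifier prefix: exists x exists y forall z
'x' is existentially quantified at position 1.
No universal quantifiers precede it.
Skolem function arity = 0 (a Skolem constant)

0


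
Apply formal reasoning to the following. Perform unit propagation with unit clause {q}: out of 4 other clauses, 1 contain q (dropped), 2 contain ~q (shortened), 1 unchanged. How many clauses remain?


Satisfied (removed): 1
Shortened (remain): 2
Unchanged (remain): 1
Remaining = 2 + 1 = 3

3


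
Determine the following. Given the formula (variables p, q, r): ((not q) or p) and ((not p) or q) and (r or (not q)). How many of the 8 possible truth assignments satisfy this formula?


Evaluate all 8 assignments for p, q, r:
p=0, q=0, r=0: 1
p=0, q=0, r=1: 1
p=0, q=1, r=0: 0
p=0, q=1, r=1: 0
p=1, q=0, r=0: 0
p=1, q=0, r=1: 0
p=1, q=1, r=0: 0
p=1, q=1, r=1: 1
Satisfying count = 3

3


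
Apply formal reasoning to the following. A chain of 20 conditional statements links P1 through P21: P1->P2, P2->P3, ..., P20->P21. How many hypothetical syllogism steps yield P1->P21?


With 20 implications in a chain connecting 21 propositions:
P1->P2, P2->P3, ..., P20->P21
Steps needed = (number of implications) - 1 = 20 - 1 = 19

19


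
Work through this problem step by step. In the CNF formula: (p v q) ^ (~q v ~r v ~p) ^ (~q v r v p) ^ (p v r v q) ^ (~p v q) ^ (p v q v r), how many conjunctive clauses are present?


A CNF formula is a conjunction of clauses.
Clauses are separated by ^.
Counting the conjuncts: 6 clauses.

6


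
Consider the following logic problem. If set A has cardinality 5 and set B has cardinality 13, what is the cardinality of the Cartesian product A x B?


The Cartesian product A x B contains all ordered pairs (a, b).
|A x B| = |A| * |B| = 5 * 13 = 65

65


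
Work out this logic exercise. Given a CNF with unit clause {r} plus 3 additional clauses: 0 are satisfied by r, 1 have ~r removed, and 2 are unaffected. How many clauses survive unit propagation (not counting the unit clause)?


Satisfied (removed): 0
Shortened (remain): 1
Unchanged (remain): 2
Remaining = 1 + 2 = 3

3


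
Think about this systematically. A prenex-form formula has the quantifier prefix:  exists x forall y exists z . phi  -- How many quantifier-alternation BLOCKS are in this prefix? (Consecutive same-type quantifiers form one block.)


Quantifier-type sequence: E A E  (A=forall, E=exists)
Group into maximal same-type runs:
  Ex1 | Ax1 | Ex1
Number of blocks = 3

3


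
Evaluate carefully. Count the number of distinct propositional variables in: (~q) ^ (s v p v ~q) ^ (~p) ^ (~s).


Identify each variable that appears in the formula.
Variables found: p, q, s
Count = 3

3


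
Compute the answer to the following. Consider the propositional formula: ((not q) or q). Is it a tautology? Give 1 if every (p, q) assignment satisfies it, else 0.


Check all 4 assignments:
p=0, q=0: 1
p=0, q=1: 1
p=1, q=0: 1
p=1, q=1: 1
Satisfying count = 4/4.
Tautology iff count = 4: yes.

1


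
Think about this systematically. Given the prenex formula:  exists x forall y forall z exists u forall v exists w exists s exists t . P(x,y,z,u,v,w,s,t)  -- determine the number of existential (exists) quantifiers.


Quantifier prefix: exists x forall y forall z exists u forall v exists w exists s exists t
Mark each quantifier type:
  E U U E U E E E
Universal count = 3, Existential count = 5
Asked for existential (exists) quantifiers: 5

5


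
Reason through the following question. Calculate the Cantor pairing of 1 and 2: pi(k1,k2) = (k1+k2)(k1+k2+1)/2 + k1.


k1 + k2 = 3
(k1+k2)(k1+k2+1)/2 = 3 * 4 / 2 = 6
pi = 6 + 1 = 7

7


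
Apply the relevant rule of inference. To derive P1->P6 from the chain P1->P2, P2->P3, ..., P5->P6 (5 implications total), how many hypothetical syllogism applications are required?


With 5 implications in a chain connecting 6 propositions:
P1->P2, P2->P3, ..., P5->P6
Steps needed = (number of implications) - 1 = 5 - 1 = 4

4


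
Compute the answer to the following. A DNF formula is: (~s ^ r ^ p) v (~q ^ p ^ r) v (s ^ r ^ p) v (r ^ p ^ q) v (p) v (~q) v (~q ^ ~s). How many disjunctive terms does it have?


A DNF formula is a disjunction of terms (conjunctions).
Terms are separated by v.
Counting the disjuncts: 7 terms.

7


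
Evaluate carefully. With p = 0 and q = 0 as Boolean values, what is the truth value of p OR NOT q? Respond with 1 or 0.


p = 0, q = 0
Operation: p OR NOT q
Evaluate: 0 OR NOT 0 = 1

1


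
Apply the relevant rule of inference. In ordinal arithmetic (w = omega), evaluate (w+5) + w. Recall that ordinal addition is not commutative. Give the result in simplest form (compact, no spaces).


Compute (w+5) + w.
Ordinal + is associative but NOT commutative; for finite n>0, n + w = w but w + n stays w+n.
(w+5) + w = w + (5+w) = w + w = w*2 (the finite tail 5 is absorbed by the right w).
Result = w*2

w*2


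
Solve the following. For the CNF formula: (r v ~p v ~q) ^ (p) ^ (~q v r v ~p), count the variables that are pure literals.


Check each variable for pure literal status:
p: mixed (not pure)
q: pure negative
r: pure positive
Pure literal count = 2

2


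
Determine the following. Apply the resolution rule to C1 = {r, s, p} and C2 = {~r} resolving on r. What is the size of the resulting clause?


Remove r from C1 and ~r from C2.
C1 remainder: {s, p}
C2 remainder: {}
Union (resolvent): {p, s}
Resolvent has 2 literal(s).

2


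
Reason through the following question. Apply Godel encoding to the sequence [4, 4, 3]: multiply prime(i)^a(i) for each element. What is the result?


Encode each element as an exponent of the corresponding prime:
  2^4 = 16
  3^4 = 81
  5^3 = 125
Product = 16 * 81 * 125 = 162000

162000


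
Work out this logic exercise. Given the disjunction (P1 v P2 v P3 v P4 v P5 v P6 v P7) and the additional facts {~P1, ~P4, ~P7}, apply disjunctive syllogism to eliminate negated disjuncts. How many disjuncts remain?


Original disjuncts (7): P1, P2, P3, P4, P5, P6, P7
Negated (eliminate): ~P1, ~P4, ~P7
Remaining disjuncts: P2, P3, P5, P6
Count = 7 - 3 = 4

4


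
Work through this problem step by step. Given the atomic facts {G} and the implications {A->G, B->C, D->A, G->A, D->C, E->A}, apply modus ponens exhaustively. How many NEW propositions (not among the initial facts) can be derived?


Initial facts: {G}
Apply modus ponens to closure:
  G and G->A  =>  A
Final known: {A, G}
New propositions: {A}
Count = 1

1


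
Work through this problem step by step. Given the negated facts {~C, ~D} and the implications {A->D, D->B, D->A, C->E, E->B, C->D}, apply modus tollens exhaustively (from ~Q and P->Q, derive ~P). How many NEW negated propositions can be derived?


Initial negated facts: {~C, ~D}
Apply modus tollens to closure:
  ~D and A->D  =>  ~A
Final negated: {~A, ~C, ~D}
New negations: {~A}
Count = 1

1


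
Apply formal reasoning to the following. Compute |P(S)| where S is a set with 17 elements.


The power set of a set with n elements has 2^n elements.
|P(S)| = 2^17 = 131072

131072


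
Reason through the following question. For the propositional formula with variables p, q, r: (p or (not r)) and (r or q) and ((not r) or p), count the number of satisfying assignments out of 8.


Evaluate all 8 assignments for p, q, r:
p=0, q=0, r=0: 0
p=0, q=0, r=1: 0
p=0, q=1, r=0: 1
p=0, q=1, r=1: 0
p=1, q=0, r=0: 0
p=1, q=0, r=1: 1
p=1, q=1, r=0: 1
p=1, q=1, r=1: 1
Satisfying count = 4

4


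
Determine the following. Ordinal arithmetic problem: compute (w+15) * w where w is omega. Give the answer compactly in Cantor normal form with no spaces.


Compute (w+15) * w.
Ordinal * is associative and left-distributive over +, but NOT commutative; for finite n>1, n*w = w but w*n stays w*n.
(w+15) * w = sup{(w+15)*k : k<w} = sup{w*k+15} = w^2 (the +15 tail is absorbed in the limit).
Result = w^2

w^2


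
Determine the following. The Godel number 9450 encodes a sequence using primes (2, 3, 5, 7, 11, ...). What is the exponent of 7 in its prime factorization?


Factorize 9450 by dividing by 7 repeatedly.
Division steps: 7 divides 9450 exactly 1 time(s).
Exponent of 7 = 1

1


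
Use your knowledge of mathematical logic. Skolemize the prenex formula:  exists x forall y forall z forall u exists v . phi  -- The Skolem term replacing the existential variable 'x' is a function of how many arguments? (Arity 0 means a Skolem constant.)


Quantifier prefix: exists x forall y forall z forall u exists v
'x' is existentially quantified at position 1.
No universal quantifiers precede it.
Skolem function arity = 0 (a Skolem constant)

0


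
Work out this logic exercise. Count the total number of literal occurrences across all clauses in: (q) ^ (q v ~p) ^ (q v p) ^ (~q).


Counting literals in each clause:
Clause 1: 1 literal(s)
Clause 2: 2 literal(s)
Clause 3: 2 literal(s)
Clause 4: 1 literal(s)
Total = 6

6


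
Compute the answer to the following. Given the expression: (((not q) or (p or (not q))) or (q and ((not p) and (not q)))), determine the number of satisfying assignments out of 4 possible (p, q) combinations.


Check all 4 assignments:
p=0, q=0: 1
p=0, q=1: 0
p=1, q=0: 1
p=1, q=1: 1
Count of True = 3

3


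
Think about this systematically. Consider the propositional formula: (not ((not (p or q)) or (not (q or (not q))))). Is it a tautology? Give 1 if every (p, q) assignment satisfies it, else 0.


Check all 4 assignments:
p=0, q=0: 0
p=0, q=1: 1
p=1, q=0: 1
p=1, q=1: 1
Satisfying count = 3/4.
Tautology iff count = 4: no.

0


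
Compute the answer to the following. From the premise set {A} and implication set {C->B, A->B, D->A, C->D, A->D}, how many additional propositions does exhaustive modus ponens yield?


Initial facts: {A}
Apply modus ponens to closure:
  A and A->B  =>  B
  A and A->D  =>  D
Final known: {A, B, D}
New propositions: {B, D}
Count = 2

2


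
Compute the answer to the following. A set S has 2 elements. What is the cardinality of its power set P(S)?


The power set of a set with n elements has 2^n elements.
|P(S)| = 2^2 = 4

4


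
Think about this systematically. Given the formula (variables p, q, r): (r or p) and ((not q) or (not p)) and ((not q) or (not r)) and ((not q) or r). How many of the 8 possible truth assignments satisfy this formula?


Evaluate all 8 assignments for p, q, r:
p=0, q=0, r=0: 0
p=0, q=0, r=1: 1
p=0, q=1, r=0: 0
p=0, q=1, r=1: 0
p=1, q=0, r=0: 1
p=1, q=0, r=1: 1
p=1, q=1, r=0: 0
p=1, q=1, r=1: 0
Satisfying count = 3

3


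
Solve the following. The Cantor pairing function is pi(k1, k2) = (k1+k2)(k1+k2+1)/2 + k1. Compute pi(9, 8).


k1 + k2 = 17
(k1+k2)(k1+k2+1)/2 = 17 * 18 / 2 = 153
pi = 153 + 9 = 162

162


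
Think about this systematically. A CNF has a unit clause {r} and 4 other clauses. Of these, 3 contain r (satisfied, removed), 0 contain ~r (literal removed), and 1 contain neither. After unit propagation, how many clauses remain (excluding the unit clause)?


Satisfied (removed): 3
Shortened (remain): 0
Unchanged (remain): 1
Remaining = 0 + 1 = 1

1


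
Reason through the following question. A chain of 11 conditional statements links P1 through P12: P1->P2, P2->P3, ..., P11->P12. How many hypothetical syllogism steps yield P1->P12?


With 11 implications in a chain connecting 12 propositions:
P1->P2, P2->P3, ..., P11->P12
Steps needed = (number of implications) - 1 = 11 - 1 = 10

10


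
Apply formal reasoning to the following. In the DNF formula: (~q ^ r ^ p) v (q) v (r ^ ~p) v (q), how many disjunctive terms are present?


A DNF formula is a disjunction of terms (conjunctions).
Terms are separated by v.
Counting the disjuncts: 4 terms.

4


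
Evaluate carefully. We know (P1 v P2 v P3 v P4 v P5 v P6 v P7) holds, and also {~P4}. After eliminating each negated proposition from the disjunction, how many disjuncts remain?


Original disjuncts (7): P1, P2, P3, P4, P5, P6, P7
Negated (eliminate): ~P4
Remaining disjuncts: P1, P2, P3, P5, P6, P7
Count = 7 - 1 = 6

6


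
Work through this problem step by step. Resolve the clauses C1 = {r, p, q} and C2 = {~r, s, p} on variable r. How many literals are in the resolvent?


Remove r from C1 and ~r from C2.
C1 remainder: {p, q}
C2 remainder: {s, p}
Union (resolvent): {p, q, s}
Resolvent has 3 literal(s).

3


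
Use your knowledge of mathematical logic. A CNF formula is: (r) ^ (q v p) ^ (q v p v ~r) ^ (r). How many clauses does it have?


A CNF formula is a conjunction of clauses.
Clauses are separated by ^.
Counting the conjuncts: 4 clauses.

4


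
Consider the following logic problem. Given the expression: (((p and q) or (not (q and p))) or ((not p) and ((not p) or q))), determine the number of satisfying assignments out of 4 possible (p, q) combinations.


Check all 4 assignments:
p=0, q=0: 1
p=0, q=1: 1
p=1, q=0: 1
p=1, q=1: 1
Count of True = 4

4


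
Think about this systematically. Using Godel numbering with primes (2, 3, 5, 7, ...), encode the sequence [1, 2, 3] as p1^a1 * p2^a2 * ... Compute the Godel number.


Encode each element as an exponent of the corresponding prime:
  2^1 = 2
  3^2 = 9
  5^3 = 125
Product = 2 * 9 * 125 = 2250

2250


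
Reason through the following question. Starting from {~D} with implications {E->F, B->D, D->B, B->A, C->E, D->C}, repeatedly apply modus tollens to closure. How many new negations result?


Initial negated facts: {~D}
Apply modus tollens to closure:
  ~D and B->D  =>  ~B
Final negated: {~B, ~D}
New negations: {~B}
Count = 1

1


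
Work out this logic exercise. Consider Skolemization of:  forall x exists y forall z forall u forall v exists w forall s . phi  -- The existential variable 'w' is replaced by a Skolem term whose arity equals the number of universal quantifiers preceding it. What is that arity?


Quantifier prefix: forall x exists y forall z forall u forall v exists w forall s
'w' is existentially quantified at position 6.
Universal variables preceding it: x, z, u, v
Skolem function arity = 4

4


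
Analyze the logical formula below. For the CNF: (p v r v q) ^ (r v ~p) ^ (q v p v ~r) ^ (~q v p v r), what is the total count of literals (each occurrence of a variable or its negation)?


Counting literals in each clause:
Clause 1: 3 literal(s)
Clause 2: 2 literal(s)
Clause 3: 3 literal(s)
Clause 4: 3 literal(s)
Total = 11

11


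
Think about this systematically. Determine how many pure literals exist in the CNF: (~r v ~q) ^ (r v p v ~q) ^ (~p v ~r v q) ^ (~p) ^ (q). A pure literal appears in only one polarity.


Check each variable for pure literal status:
p: mixed (not pure)
q: mixed (not pure)
r: mixed (not pure)
Pure literal count = 0

0


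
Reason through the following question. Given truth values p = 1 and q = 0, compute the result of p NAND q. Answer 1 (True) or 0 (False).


p = 1, q = 0
Operation: p NAND q
Evaluate: 1 NAND 0 = 1

1


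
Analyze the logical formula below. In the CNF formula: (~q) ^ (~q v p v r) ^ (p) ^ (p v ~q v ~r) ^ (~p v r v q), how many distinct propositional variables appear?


Identify each variable that appears in the formula.
Variables found: p, q, r
Count = 3

3


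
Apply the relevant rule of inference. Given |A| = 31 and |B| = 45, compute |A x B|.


The Cartesian product A x B contains all ordered pairs (a, b).
|A x B| = |A| * |B| = 31 * 45 = 1395

1395


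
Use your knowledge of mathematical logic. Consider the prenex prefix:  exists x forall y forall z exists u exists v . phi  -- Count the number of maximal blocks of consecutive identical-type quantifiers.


Quantifier-type sequence: E A A E E  (A=forall, E=exists)
Group into maximal same-type runs:
  Ex1 | Ax2 | Ex2
Number of blocks = 3

3


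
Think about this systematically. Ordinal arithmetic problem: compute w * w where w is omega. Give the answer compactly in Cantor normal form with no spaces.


Compute w * w.
Ordinal * is associative and left-distributive over +, but NOT commutative; for finite n>1, n*w = w but w*n stays w*n.
w * w = w^2 by definition.
Result = w^2

w^2


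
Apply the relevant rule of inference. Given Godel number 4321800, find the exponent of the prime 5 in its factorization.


Factorize 4321800 by dividing by 5 repeatedly.
Division steps: 5 divides 4321800 exactly 2 time(s).
Exponent of 5 = 2

2


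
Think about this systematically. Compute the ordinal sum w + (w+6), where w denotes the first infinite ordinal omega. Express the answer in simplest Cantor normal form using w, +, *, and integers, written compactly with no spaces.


Compute w + (w+6).
Ordinal + is associative but NOT commutative; for finite n>0, n + w = w but w + n stays w+n.
w + (w+6) = (w+w) + 6 = w*2+6.
Result = w*2+6

w*2+6


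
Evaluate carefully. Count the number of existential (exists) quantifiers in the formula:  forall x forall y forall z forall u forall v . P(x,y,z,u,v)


Quantifier prefix: forall x forall y forall z forall u forall v
Mark each quantifier type:
  U U U U U
Universal count = 5, Existential count = 0
Asked for existential (exists) quantifiers: 0

0


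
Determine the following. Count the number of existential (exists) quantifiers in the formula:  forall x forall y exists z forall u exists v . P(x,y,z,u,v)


Quantifier prefix: forall x forall y exists z forall u exists v
Mark each quantifier type:
  U U E U E
Universal count = 3, Existential count = 2
Asked for existential (exists) quantifiers: 2

2


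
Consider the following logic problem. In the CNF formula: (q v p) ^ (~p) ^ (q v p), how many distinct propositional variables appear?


Identify each variable that appears in the formula.
Variables found: p, q
Count = 2

2


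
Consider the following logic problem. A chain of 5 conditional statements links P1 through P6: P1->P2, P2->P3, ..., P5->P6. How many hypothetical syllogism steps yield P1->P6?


With 5 implications in a chain connecting 6 propositions:
P1->P2, P2->P3, ..., P5->P6
Steps needed = (number of implications) - 1 = 5 - 1 = 4

4


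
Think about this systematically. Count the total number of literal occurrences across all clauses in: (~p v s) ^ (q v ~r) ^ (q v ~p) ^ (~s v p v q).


Counting literals in each clause:
Clause 1: 2 literal(s)
Clause 2: 2 literal(s)
Clause 3: 2 literal(s)
Clause 4: 3 literal(s)
Total = 9

9


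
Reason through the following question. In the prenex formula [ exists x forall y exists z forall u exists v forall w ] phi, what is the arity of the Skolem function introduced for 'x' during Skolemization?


Quantifier prefix: exists x forall y exists z forall u exists v forall w
'x' is existentially quantified at position 1.
No universal quantifiers precede it.
Skolem function arity = 0 (a Skolem constant)

0


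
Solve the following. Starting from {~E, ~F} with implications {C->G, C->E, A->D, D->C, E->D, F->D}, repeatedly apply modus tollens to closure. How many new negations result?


Initial negated facts: {~E, ~F}
Apply modus tollens to closure:
  ~E and C->E  =>  ~C
  ~C and D->C  =>  ~D
  ~D and A->D  =>  ~A
Final negated: {~A, ~C, ~D, ~E, ~F}
New negations: {~A, ~C, ~D}
Count = 3

3


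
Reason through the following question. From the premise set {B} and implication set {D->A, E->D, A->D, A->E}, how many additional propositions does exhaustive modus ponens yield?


Initial facts: {B}
Apply modus ponens to closure:
  (no implication fires)
Final known: {B}
New propositions: {(none)}
Count = 0

0
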